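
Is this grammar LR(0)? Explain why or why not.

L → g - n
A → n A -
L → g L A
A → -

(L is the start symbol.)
Yes, the grammar is LR(0)

Augment with L' → L and build the canonical LR(0) collection (I0 = CLOSURE({[L' → . L]}), then GOTO on every symbol after a dot until no new states appear). It has 11 states:
  I0: { [L → . g - n], [L → . g L A], [L' → . L] }  — shift
  I1: { [L' → L .] }  — accept
  I2: { [L → . g - n], [L → . g L A], [L → g . - n], [L → g . L A] }  — shift
  I3: { [L → g - . n] }  — shift
  I4: { [A → . -], [A → . n A -], [L → g L . A] }  — shift
  I5: { [A → - .] }  — reduce
  I6: { [L → g L A .] }  — reduce
  I7: { [A → . -], [A → . n A -], [A → n . A -] }  — shift
  I8: { [A → n A . -] }  — shift
  I9: { [A → n A - .] }  — reduce
  I10: { [L → g - n .] }  — reduce

Every state is either a pure shift/goto state or contains exactly one complete item and nothing to shift — no conflicts. The grammar is LR(0).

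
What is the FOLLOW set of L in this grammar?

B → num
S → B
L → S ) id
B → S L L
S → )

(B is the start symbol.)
To compute FOLLOW(L), find every occurrence of L on a right-hand side N → α L β: add FIRST(β) \ {ε}, and if β is empty or nullable also add FOLLOW(N). Iterate to a fixed point.

In B → S L L: L is followed by L, add FIRST(L) \ {ε} = { ')', 'num' }
In B → S L L: L is at the end, add FOLLOW(B)

The FOLLOW sets referred to above (computed the same way, to a fixed point):
  FOLLOW(B) = { $, ')', 'num' }

Taking the union: FOLLOW(L) = { $, ')', 'num' }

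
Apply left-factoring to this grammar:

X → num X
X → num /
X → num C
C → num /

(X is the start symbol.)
Left-factoring transforms A → αβ₁ | αβ₂ into A → αA' and A' → β₁ | β₂
(α is the longest common prefix among the alternatives). Repeat until
no nonterminal has two alternatives with a common prefix.

Round 1: X has alternatives sharing prefix 'num'. Introduce X': X → num X'
  Add: X' → X
  Add: X' → /
  Add: X' → C

No remaining common prefixes — done.

Resulting grammar:
X → num X'
X' → X
X' → /
X' → C
C → num /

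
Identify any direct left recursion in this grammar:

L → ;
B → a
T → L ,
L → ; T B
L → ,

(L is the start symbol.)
No direct left recursion

L → ;: starts with ';'
B → a: starts with a
T → L ,: starts with L
L → ; T B: starts with ';'
L → ,: starts with ','

No direct left recursion found.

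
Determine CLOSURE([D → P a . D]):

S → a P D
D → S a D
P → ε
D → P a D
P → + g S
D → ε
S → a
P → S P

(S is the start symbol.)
Start with: [D → P a . D]
  [D → P a . D] has the dot before D: add [D → . S a D], [D → . P a D], [D → .]
  [D → . S a D] has the dot before S: add [S → . a P D], [S → . a]
  [D → . P a D] has the dot before P: add [P → .], [P → . + g S], [P → . S P]
No further items can be added.

CLOSURE = { [D → . P a D], [D → . S a D], [D → .], [D → P a . D], [P → . + g S], [P → . S P], [P → .], [S → . a P D], [S → . a] }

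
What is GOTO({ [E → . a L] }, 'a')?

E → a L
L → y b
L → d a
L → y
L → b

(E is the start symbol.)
{ [E → a . L], [L → . b], [L → . d a], [L → . y b], [L → . y] }

GOTO(I, 'a') = CLOSURE({ [A → αX.β] : [A → α.Xβ] ∈ I, X = 'a' })

Items with dot before 'a', with the dot advanced:
  [E → . a L] → [E → a . L]
Closure of the advanced items:
  [E → a . L] has the dot before L: add [L → . y b], [L → . d a], [L → . y], [L → . b]

GOTO = { [E → a . L], [L → . b], [L → . d a], [L → . y b], [L → . y] }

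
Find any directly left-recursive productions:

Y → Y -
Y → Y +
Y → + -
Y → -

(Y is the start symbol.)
Yes, Y is left-recursive

Y → Y -: LEFT RECURSIVE (starts with Y)
Y → Y +: LEFT RECURSIVE (starts with Y)
Y → + -: starts with '+'
Y → -: starts with '-'

The grammar has direct left recursion on: Y.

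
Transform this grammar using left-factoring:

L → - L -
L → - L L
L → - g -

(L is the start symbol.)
L → - L'
L' → L L''
L'' → -
L'' → L
L' → g -

Left-factoring transforms A → αβ₁ | αβ₂ into A → αA' and A' → β₁ | β₂
(α is the longest common prefix among the alternatives). Repeat until
no nonterminal has two alternatives with a common prefix.

Round 1: L has alternatives sharing prefix '-'. Introduce L': L → - L'
  Add: L' → L -
  Add: L' → L L
  Add: L' → g -

Round 2: L' has alternatives sharing prefix 'L'. Introduce L'': L' → L L''
  Add: L'' → -
  Add: L'' → L

No remaining common prefixes — done.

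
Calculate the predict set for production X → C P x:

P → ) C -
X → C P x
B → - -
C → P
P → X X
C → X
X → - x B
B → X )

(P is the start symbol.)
PREDICT(X → C P x) = (FIRST(RHS) \ {ε}) ∪ (FOLLOW(X) if ε ∈ FIRST(RHS), i.e. RHS ⇒* ε)
FIRST(C) = { ')', '-' }
FIRST(C P x) = { ')', '-' }
ε ∉ FIRST(C P x), so FOLLOW(X) is not added.
PREDICT(X → C P x) = { ')', '-' }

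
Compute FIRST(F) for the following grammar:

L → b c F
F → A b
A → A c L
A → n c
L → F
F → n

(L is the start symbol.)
FIRST sets of the other non-terminals involved (by the same procedure, iterated to a fixed point):
  FIRST(A) = { 'n' }

From F → A b:
  - A is a non-terminal: add FIRST(A) \ {ε} = { 'n' }
    A is not nullable, so stop
From F → n:
  - n is a terminal: add 'n' and stop

Collecting: FIRST(F) = { 'n' }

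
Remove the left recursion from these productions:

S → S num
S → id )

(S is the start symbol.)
S → id ) S'
S' → num S'
S' → ε

S is directly left-recursive. The standard transformation for
  A → A α₁ | ... | A α_m | β₁ | ... | β_n
is
  A  → β₁ A' | ... | β_n A'
  A' → α₁ A' | ... | α_m A' | ε

S → id ) becomes S → id ) S'
S → S num becomes S' → num S'
Add S' → ε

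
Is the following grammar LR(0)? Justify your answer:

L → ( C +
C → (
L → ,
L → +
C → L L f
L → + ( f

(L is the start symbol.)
No. Shift-reduce conflict between [L → + .] and [L → + . ( f]

A grammar is LR(0) if no state in the canonical LR(0) collection has:
  - both a shift item (dot before a terminal) and a complete item (shift-reduce conflict), or
  - two or more complete items (reduce-reduce conflict; the accept item [L' → L .] counts as a complete item here).

Augment with L' → L and build the canonical LR(0) collection (I0 = CLOSURE({[L' → . L]}), then GOTO on every symbol after a dot until no new states appear). It has 13 states:
  I0: { [L → . ( C +], [L → . + ( f], [L → . +], [L → . ,], [L' → . L] }  — shift
  I1: { [C → . (], [C → . L L f], [L → ( . C +], [L → . ( C +], [L → . + ( f], [L → . +], [L → . ,] }  — shift
  I2: { [L → + . ( f], [L → + .] }  — shift, reduce
  I3: { [L → , .] }  — reduce
  I4: { [L' → L .] }  — accept
  I5: { [L → + ( . f] }  — shift
  I6: { [L → + ( f .] }  — reduce
  I7: { [C → ( .], [C → . (], [C → . L L f], [L → ( . C +], [L → . ( C +], [L → . + ( f], [L → . +], [L → . ,] }  — shift, reduce
  I8: { [L → ( C . +] }  — shift
  I9: { [C → L . L f], [L → . ( C +], [L → . + ( f], [L → . +], [L → . ,] }  — shift
  I10: { [C → L L . f] }  — shift
  I11: { [C → L L f .] }  — reduce
  I12: { [L → ( C + .] }  — reduce

Conflict in state I2:
  Shift-reduce conflict between [L → + .] and [L → + . ( f]
So the grammar is NOT LR(0).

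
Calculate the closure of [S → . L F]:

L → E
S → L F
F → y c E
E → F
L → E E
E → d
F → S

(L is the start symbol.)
To compute CLOSURE, for each item [A → α.Bβ] where B is a non-terminal, add [B → .γ] for all productions B → γ; repeat for the newly added items until nothing changes.

Start with: [S → . L F]
  [S → . L F] has the dot before L: add [L → . E], [L → . E E]
  [L → . E] has the dot before E: add [E → . F], [E → . d]
  [E → . F] has the dot before F: add [F → . y c E], [F → . S]
  [F → . S] has the dot before S: all S-items already present
No further items can be added.

CLOSURE = { [E → . F], [E → . d], [F → . S], [F → . y c E], [L → . E E], [L → . E], [S → . L F] }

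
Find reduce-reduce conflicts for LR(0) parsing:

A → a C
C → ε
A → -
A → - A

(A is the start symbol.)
No reduce-reduce conflicts

Augment with A' → A and build the canonical LR(0) collection (I0 = CLOSURE({[A' → . A]}), then GOTO on every symbol after a dot until no new states appear). It has 6 states:
  I0: { [A → . - A], [A → . -], [A → . a C], [A' → . A] }  — shift
  I1: { [A → - . A], [A → - .], [A → . - A], [A → . -], [A → . a C] }  — shift, reduce
  I2: { [A' → A .] }  — accept
  I3: { [A → a . C], [C → .] }  — reduce
  I4: { [A → a C .] }  — reduce
  I5: { [A → - A .] }  — reduce

No state contains more than one complete item.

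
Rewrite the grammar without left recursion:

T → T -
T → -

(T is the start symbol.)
T → - T'
T' → - T'
T' → ε

T is directly left-recursive. The standard transformation for
  A → A α₁ | ... | A α_m | β₁ | ... | β_n
is
  A  → β₁ A' | ... | β_n A'
  A' → α₁ A' | ... | α_m A' | ε

T → - becomes T → - T'
T → T - becomes T' → - T'
Add T' → ε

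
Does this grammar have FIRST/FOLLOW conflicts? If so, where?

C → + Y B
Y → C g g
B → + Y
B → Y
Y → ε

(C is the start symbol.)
Yes. Y → C g g with FOLLOW(Y) on { '+' }

Nullable non-terminals: B, Y.
FIRST sets used below: FIRST(Y) = { '+', ε }, FIRST(C) = { '+' }

B: nullable alternative(s) B → Y; FOLLOW(B) = { $, 'g' }
  B → + Y: FIRST \ {ε} = { '+' } — disjoint from FOLLOW(B)
  B → Y: FIRST \ {ε} = { '+' } — this is the only nullable alternative, skip

Y: nullable alternative(s) Y → ε; FOLLOW(Y) = { $, '+', 'g' }
  Y → C g g: FIRST \ {ε} = { '+' } — overlaps FOLLOW(Y) on { '+' }: CONFLICT
  Y → ε: FIRST \ {ε} = { } — this is the only nullable alternative, skip

C has no nullable alternative, so no FIRST/FOLLOW check is needed there.

So the grammar has 1 FIRST/FOLLOW conflict (marked CONFLICT above).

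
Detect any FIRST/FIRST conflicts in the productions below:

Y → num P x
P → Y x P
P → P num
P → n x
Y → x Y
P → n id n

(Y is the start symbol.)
FIRST sets of the non-terminals at (or reachable through a nullable prefix from) the front of some alternative:
  FIRST(Y) = { 'num', 'x' }
  FIRST(P) = { 'n', 'num', 'x' }

Productions for Y:
  Y → num P x: FIRST = { 'num' }
  Y → x Y: FIRST = { 'x' }
Productions for P:
  P → Y x P: FIRST = { 'num', 'x' }
  P → P num: FIRST = { 'n', 'num', 'x' }
  P → n x: FIRST = { 'n' }
  P → n id n: FIRST = { 'n' }

Conflict for P: P → Y x P and P → P num
  Overlap: { 'num', 'x' }
Conflict for P: P → P num and P → n x
  Overlap: { 'n' }
Conflict for P: P → P num and P → n id n
  Overlap: { 'n' }
Conflict for P: P → n x and P → n id n
  Overlap: { 'n' }

Answer: Yes. P → Y x P / P → P num on { 'num', 'x' }; P → P num / P → n x on { 'n' }; P → P num / P → n id n on { 'n' }; P → n x / P → n id n on { 'n' }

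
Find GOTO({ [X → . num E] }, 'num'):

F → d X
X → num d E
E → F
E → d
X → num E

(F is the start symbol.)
{ [E → . F], [E → . d], [F → . d X], [X → num . E] }

GOTO(I, 'num') = CLOSURE({ [A → αX.β] : [A → α.Xβ] ∈ I, X = 'num' })

Items with dot before 'num', with the dot advanced:
  [X → . num E] → [X → num . E]
Closure of the advanced items:
  [X → num . E] has the dot before E: add [E → . F], [E → . d]
  [E → . F] has the dot before F: add [F → . d X]

GOTO = { [E → . F], [E → . d], [F → . d X], [X → num . E] }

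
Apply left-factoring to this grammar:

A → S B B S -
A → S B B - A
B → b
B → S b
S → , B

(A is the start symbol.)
Left-factoring transforms A → αβ₁ | αβ₂ into A → αA' and A' → β₁ | β₂
(α is the longest common prefix among the alternatives). Repeat until
no nonterminal has two alternatives with a common prefix.

Round 1: A has alternatives sharing prefix 'S B B'. Introduce A': A → S B B A'
  Add: A' → S -
  Add: A' → - A

No remaining common prefixes — done.

Resulting grammar:
A → S B B A'
A' → S -
A' → - A
B → b
B → S b
S → , B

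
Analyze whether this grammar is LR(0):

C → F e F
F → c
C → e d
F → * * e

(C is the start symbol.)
Yes, the grammar is LR(0)

A grammar is LR(0) if no state in the canonical LR(0) collection has:
  - both a shift item (dot before a terminal) and a complete item (shift-reduce conflict), or
  - two or more complete items (reduce-reduce conflict; the accept item [C' → C .] counts as a complete item here).

Augment with C' → C and build the canonical LR(0) collection (I0 = CLOSURE({[C' → . C]}), then GOTO on every symbol after a dot until no new states appear). It has 11 states:
  I0: { [C → . F e F], [C → . e d], [C' → . C], [F → . * * e], [F → . c] }  — shift
  I1: { [F → * . * e] }  — shift
  I2: { [C' → C .] }  — accept
  I3: { [C → F . e F] }  — shift
  I4: { [F → c .] }  — reduce
  I5: { [C → e . d] }  — shift
  I6: { [C → e d .] }  — reduce
  I7: { [C → F e . F], [F → . * * e], [F → . c] }  — shift
  I8: { [C → F e F .] }  — reduce
  I9: { [F → * * . e] }  — shift
  I10: { [F → * * e .] }  — reduce

Every state is either a pure shift/goto state or contains exactly one complete item and nothing to shift — no conflicts. The grammar is LR(0).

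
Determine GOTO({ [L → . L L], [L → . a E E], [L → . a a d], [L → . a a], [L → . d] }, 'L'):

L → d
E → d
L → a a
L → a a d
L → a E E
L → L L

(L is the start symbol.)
GOTO(I, 'L') = CLOSURE({ [A → αX.β] : [A → α.Xβ] ∈ I, X = 'L' })

Items with dot before 'L', with the dot advanced:
  [L → . L L] → [L → L . L]
Closure of the advanced items:
  [L → L . L] has the dot before L: add [L → . d], [L → . a a], [L → . a a d], [L → . a E E], [L → . L L]

GOTO = { [L → . L L], [L → . a E E], [L → . a a d], [L → . a a], [L → . d], [L → L . L] }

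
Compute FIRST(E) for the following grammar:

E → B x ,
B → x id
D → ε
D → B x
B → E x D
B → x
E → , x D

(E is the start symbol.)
To compute FIRST(E), examine every production with E on the left-hand side, reading each right-hand side left to right until a non-nullable symbol is reached.

FIRST sets of the other non-terminals involved (by the same procedure, iterated to a fixed point):
  FIRST(B) = { ',', 'x' }

From E → B x ,:
  - B is a non-terminal: add FIRST(B) \ {ε} = { ',', 'x' }
    B is not nullable, so stop
From E → , x D:
  - ',' is a terminal: add ',' and stop

Collecting: FIRST(E) = { ',', 'x' }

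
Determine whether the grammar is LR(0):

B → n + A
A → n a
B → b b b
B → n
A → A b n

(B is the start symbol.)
No. Shift-reduce conflict between [B → n .] and [B → n . + A]

Augment with B' → B and build the canonical LR(0) collection (I0 = CLOSURE({[B' → . B]}), then GOTO on every symbol after a dot until no new states appear). It has 12 states:
  I0: { [B → . b b b], [B → . n + A], [B → . n], [B' → . B] }  — shift
  I1: { [B' → B .] }  — accept
  I2: { [B → b . b b] }  — shift
  I3: { [B → n . + A], [B → n .] }  — shift, reduce
  I4: { [A → . A b n], [A → . n a], [B → n + . A] }  — shift
  I5: { [A → A . b n], [B → n + A .] }  — shift, reduce
  I6: { [A → n . a] }  — shift
  I7: { [A → n a .] }  — reduce
  I8: { [A → A b . n] }  — shift
  I9: { [A → A b n .] }  — reduce
  I10: { [B → b b . b] }  — shift
  I11: { [B → b b b .] }  — reduce

Conflict in state I3:
  Shift-reduce conflict between [B → n .] and [B → n . + A]
So the grammar is NOT LR(0).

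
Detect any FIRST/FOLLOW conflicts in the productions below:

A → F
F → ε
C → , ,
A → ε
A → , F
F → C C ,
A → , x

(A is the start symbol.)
Nullable non-terminals: A, F.
FIRST sets used below: FIRST(F) = { ',', ε }, FIRST(C) = { ',' }

A: nullable alternative(s) A → F, A → ε; FOLLOW(A) = { $ }
  A → F: FIRST \ {ε} = { ',' } — disjoint from FOLLOW(A)
  A → ε: FIRST \ {ε} = { } — disjoint from FOLLOW(A)
  A → , F: FIRST \ {ε} = { ',' } — disjoint from FOLLOW(A)
  A → , x: FIRST \ {ε} = { ',' } — disjoint from FOLLOW(A)

F: nullable alternative(s) F → ε; FOLLOW(F) = { $ }
  F → ε: FIRST \ {ε} = { } — this is the only nullable alternative, skip
  F → C C ,: FIRST \ {ε} = { ',' } — disjoint from FOLLOW(F)

C has no nullable alternative, so no FIRST/FOLLOW check is needed there.

No FIRST/FOLLOW conflicts found.

Answer: No FIRST/FOLLOW conflicts.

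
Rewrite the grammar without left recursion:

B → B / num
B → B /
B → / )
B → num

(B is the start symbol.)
B is directly left-recursive. The standard transformation for
  A → A α₁ | ... | A α_m | β₁ | ... | β_n
is
  A  → β₁ A' | ... | β_n A'
  A' → α₁ A' | ... | α_m A' | ε

B → / ) becomes B → / ) B'
B → num becomes B → num B'
B → B / num becomes B' → / num B'
B → B / becomes B' → / B'
Add B' → ε

Resulting grammar:
B → / ) B'
B → num B'
B' → / num B'
B' → / B'
B' → ε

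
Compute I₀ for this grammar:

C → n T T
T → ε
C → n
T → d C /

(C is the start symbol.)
First, augment the grammar with C' → C
I₀ = CLOSURE({ [C' → . C] }):
  [C' → . C] has the dot before C: add [C → . n T T], [C → . n]
No further items can be added.

I₀ = { [C → . n T T], [C → . n], [C' → . C] }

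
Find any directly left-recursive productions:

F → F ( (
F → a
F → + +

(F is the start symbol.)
Yes, F is left-recursive

Direct left recursion occurs when N → N α for some non-terminal N (the right-hand side begins with the left-hand side itself).

F → F ( (: LEFT RECURSIVE (starts with F)
F → a: starts with a
F → + +: starts with '+'

The grammar has direct left recursion on: F.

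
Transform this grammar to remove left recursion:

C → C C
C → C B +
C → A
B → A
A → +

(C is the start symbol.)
C → A C'
C' → C C'
C' → B + C'
C' → ε
B → A
A → +

C is directly left-recursive. The standard transformation for
  A → A α₁ | ... | A α_m | β₁ | ... | β_n
is
  A  → β₁ A' | ... | β_n A'
  A' → α₁ A' | ... | α_m A' | ε

C → A becomes C → A C'
C → C C becomes C' → C C'
C → C B + becomes C' → B + C'
Add C' → ε

Productions for other non-terminals are unchanged:
  B → A
  A → +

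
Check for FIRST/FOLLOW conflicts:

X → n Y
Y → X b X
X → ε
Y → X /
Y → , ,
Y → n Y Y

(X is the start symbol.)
Nullable non-terminals: X.

X: nullable alternative(s) X → ε; FOLLOW(X) = { $, ',', '/', 'b', 'n' }
  X → n Y: FIRST \ {ε} = { 'n' } — overlaps FOLLOW(X) on { 'n' }: CONFLICT
  X → ε: FIRST \ {ε} = { } — this is the only nullable alternative, skip

Y has no nullable alternative, so no FIRST/FOLLOW check is needed there.

So the grammar has 1 FIRST/FOLLOW conflict (marked CONFLICT above).

Answer: Yes. X → n Y with FOLLOW(X) on { 'n' }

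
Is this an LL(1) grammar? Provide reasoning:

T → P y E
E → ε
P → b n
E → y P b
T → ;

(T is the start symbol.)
A grammar is LL(1) if for each non-terminal N with multiple productions, the predict sets of those productions are pairwise disjoint, where PREDICT(N → α) = (FIRST(α) \ {ε}) ∪ (FOLLOW(N) if α ⇒* ε).

Relevant sets:
  FIRST(P) = { 'b' }
  FOLLOW(E) = { $ }

For T:
  PREDICT(T → P y E) = { 'b' }
  PREDICT(T → ';') = { ';' }
For E:
  PREDICT(E → ε) = { $ }
  PREDICT(E → y P b) = { 'y' }
P has a single production, so nothing to check there.

All predict sets are disjoint. The grammar IS LL(1).

Answer: Yes, the grammar is LL(1).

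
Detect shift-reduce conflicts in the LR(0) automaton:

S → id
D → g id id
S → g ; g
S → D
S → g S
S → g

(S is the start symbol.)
Yes — I3: [S → g .] vs [D → . g id id]; I7: [S → id .] vs [D → g id . id]

A shift-reduce conflict occurs when an LR(0) state has both:
  - a complete (reduce) item [A → α .] (dot at the end), and
  - a shift item [B → β . c γ] (dot before a terminal).

Augment with S' → S and build the canonical LR(0) collection (I0 = CLOSURE({[S' → . S]}), then GOTO on every symbol after a dot until no new states appear). It has 10 states:
  I0: { [D → . g id id], [S → . D], [S → . g ; g], [S → . g S], [S → . g], [S → . id], [S' → . S] }  — shift
  I1: { [S → D .] }  — reduce
  I2: { [S' → S .] }  — accept
  I3: { [D → . g id id], [D → g . id id], [S → . D], [S → . g ; g], [S → . g S], [S → . g], [S → . id], [S → g . ; g], [S → g . S], [S → g .] }  — shift, reduce
  I4: { [S → id .] }  — reduce
  I5: { [S → g ; . g] }  — shift
  I6: { [S → g S .] }  — reduce
  I7: { [D → g id . id], [S → id .] }  — shift, reduce
  I8: { [D → g id id .] }  — reduce
  I9: { [S → g ; g .] }  — reduce

I3 contains reduce item [S → g .] and shift items [D → . g id id], [D → g . id id], [S → . g], [S → . g ; g], [S → g . ; g], [S → . g S], [S → . id] — shift-reduce conflict.
I7 contains reduce item [S → id .] and shift item [D → g id . id] — shift-reduce conflict.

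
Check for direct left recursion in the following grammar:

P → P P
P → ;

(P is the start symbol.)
Direct left recursion occurs when N → N α for some non-terminal N (the right-hand side begins with the left-hand side itself).

P → P P: LEFT RECURSIVE (starts with P)
P → ;: starts with ';'

The grammar has direct left recursion on: P.

Answer: Yes, P is left-recursive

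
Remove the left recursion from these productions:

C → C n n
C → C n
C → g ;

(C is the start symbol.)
C is directly left-recursive. The standard transformation for
  A → A α₁ | ... | A α_m | β₁ | ... | β_n
is
  A  → β₁ A' | ... | β_n A'
  A' → α₁ A' | ... | α_m A' | ε

C → g ; becomes C → g ; C'
C → C n n becomes C' → n n C'
C → C n becomes C' → n C'
Add C' → ε

Resulting grammar:
C → g ; C'
C' → n n C'
C' → n C'
C' → ε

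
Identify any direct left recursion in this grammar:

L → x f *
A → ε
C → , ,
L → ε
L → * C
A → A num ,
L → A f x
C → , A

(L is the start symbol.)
Direct left recursion occurs when N → N α for some non-terminal N (the right-hand side begins with the left-hand side itself).

L → x f *: starts with x
A → ε: starts with ε
C → , ,: starts with ','
L → ε: starts with ε
L → * C: starts with '*'
A → A num ,: LEFT RECURSIVE (starts with A)
L → A f x: starts with A
C → , A: starts with ','

The grammar has direct left recursion on: A.

Answer: Yes, A is left-recursive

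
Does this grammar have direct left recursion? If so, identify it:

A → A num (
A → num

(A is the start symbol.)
Direct left recursion occurs when N → N α for some non-terminal N (the right-hand side begins with the left-hand side itself).

A → A num (: LEFT RECURSIVE (starts with A)
A → num: starts with num

The grammar has direct left recursion on: A.

Answer: Yes, A is left-recursive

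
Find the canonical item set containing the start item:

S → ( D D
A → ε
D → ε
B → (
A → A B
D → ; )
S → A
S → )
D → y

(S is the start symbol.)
First, augment the grammar with S' → S
I₀ = CLOSURE({ [S' → . S] }):
  [S' → . S] has the dot before S: add [S → . ( D D], [S → . A], [S → . )]
  [S → . A] has the dot before A: add [A → .], [A → . A B]
No further items can be added.

I₀ = { [A → . A B], [A → .], [S → . ( D D], [S → . )], [S → . A], [S' → . S] }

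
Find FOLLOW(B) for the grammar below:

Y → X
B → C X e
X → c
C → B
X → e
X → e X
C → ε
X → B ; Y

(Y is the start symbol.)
{ ';', 'c', 'e' }

To compute FOLLOW(B), find every occurrence of B on a right-hand side N → α B β: add FIRST(β) \ {ε}, and if β is empty or nullable also add FOLLOW(N). Iterate to a fixed point.

In C → B: B is at the end, add FOLLOW(C)
In X → B ; Y: B is followed by ';' Y, add FIRST(';' Y) \ {ε} = { ';' }

The FOLLOW sets referred to above (computed the same way, to a fixed point):
  FOLLOW(C) = { 'c', 'e' }

Taking the union: FOLLOW(B) = { ';', 'c', 'e' }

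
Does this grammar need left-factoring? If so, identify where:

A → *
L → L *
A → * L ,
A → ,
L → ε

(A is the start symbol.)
Left-factoring is needed when two productions for the same non-terminal
share a common prefix on the right-hand side.

Productions for A:
  A → *
  A → * L ,
  A → ,
Productions for L:
  L → L *
  L → ε

Found common prefix '*' in productions for A

Answer: Yes, A has productions with common prefix '*'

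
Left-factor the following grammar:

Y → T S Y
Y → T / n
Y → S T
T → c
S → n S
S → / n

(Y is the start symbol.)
Left-factoring transforms A → αβ₁ | αβ₂ into A → αA' and A' → β₁ | β₂
(α is the longest common prefix among the alternatives). Repeat until
no nonterminal has two alternatives with a common prefix.

Round 1: Y has alternatives sharing prefix 'T'. Introduce Y': Y → T Y'
  Add: Y' → S Y
  Add: Y' → / n

No remaining common prefixes — done.

Resulting grammar:
Y → T Y'
Y' → S Y
Y' → / n
Y → S T
T → c
S → n S
S → / n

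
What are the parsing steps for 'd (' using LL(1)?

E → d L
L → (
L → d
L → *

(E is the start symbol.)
LL(1) parsing maintains a stack (initially the start symbol over $) and the input. At each step: if the stack top is a terminal, match it against the current input token; if it is a non-terminal N, replace it with the RHS of M[N, lookahead] (the unique production whose predict set contains the lookahead).

Stack is shown with the top on the left.

Stack  Input  Action
--------------------
E $    d ( $  output E → d L
d L $  d ( $  match 'd'
L $    ( $    output L → (
( $    ( $    match '('
$      $      accept

The string is accepted.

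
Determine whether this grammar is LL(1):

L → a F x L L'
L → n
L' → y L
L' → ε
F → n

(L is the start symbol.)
No. Predict set conflict for L': { 'y' }

A grammar is LL(1) if for each non-terminal N with multiple productions, the predict sets of those productions are pairwise disjoint, where PREDICT(N → α) = (FIRST(α) \ {ε}) ∪ (FOLLOW(N) if α ⇒* ε).

Relevant sets:
  FOLLOW(L') = { $, 'y' }

For L:
  PREDICT(L → a F x L L') = { 'a' }
  PREDICT(L → n) = { 'n' }
For L':
  PREDICT(L' → y L) = { 'y' }
  PREDICT(L' → ε) = { $, 'y' }
F has a single production, so nothing to check there.

Conflict found: Predict set conflict for L': { 'y' }
The grammar is NOT LL(1).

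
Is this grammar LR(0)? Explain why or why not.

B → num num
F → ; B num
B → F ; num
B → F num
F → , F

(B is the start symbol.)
Yes, the grammar is LR(0)

A grammar is LR(0) if no state in the canonical LR(0) collection has:
  - both a shift item (dot before a terminal) and a complete item (shift-reduce conflict), or
  - two or more complete items (reduce-reduce conflict; the accept item [B' → B .] counts as a complete item here).

Augment with B' → B and build the canonical LR(0) collection (I0 = CLOSURE({[B' → . B]}), then GOTO on every symbol after a dot until no new states appear). It has 13 states:
  I0: { [B → . F ; num], [B → . F num], [B → . num num], [B' → . B], [F → . , F], [F → . ; B num] }  — shift
  I1: { [F → , . F], [F → . , F], [F → . ; B num] }  — shift
  I2: { [B → . F ; num], [B → . F num], [B → . num num], [F → . , F], [F → . ; B num], [F → ; . B num] }  — shift
  I3: { [B' → B .] }  — accept
  I4: { [B → F . ; num], [B → F . num] }  — shift
  I5: { [B → num . num] }  — shift
  I6: { [B → num num .] }  — reduce
  I7: { [B → F ; . num] }  — shift
  I8: { [B → F num .] }  — reduce
  I9: { [B → F ; num .] }  — reduce
  I10: { [F → ; B . num] }  — shift
  I11: { [F → ; B num .] }  — reduce
  I12: { [F → , F .] }  — reduce

Every state is either a pure shift/goto state or contains exactly one complete item and nothing to shift — no conflicts. The grammar is LR(0).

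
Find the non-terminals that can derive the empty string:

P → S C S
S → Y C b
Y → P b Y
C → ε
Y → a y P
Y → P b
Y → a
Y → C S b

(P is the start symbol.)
{ 'C' }

A non-terminal is nullable if it can derive ε (the empty string): either it has an ε-production, or it has a production whose right-hand side consists entirely of nullable non-terminals.

ε-productions: C → ε
So C is immediately nullable.
No further non-terminal can be added: every production for the remaining non-terminals contains a terminal or a non-nullable non-terminal.
Nullable = { 'C' }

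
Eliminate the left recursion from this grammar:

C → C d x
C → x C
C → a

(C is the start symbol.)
C is directly left-recursive. The standard transformation for
  A → A α₁ | ... | A α_m | β₁ | ... | β_n
is
  A  → β₁ A' | ... | β_n A'
  A' → α₁ A' | ... | α_m A' | ε

C → x C becomes C → x C C'
C → a becomes C → a C'
C → C d x becomes C' → d x C'
Add C' → ε

Resulting grammar:
C → x C C'
C → a C'
C' → d x C'
C' → ε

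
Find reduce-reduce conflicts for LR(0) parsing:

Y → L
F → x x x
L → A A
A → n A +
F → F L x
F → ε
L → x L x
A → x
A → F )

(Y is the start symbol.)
Yes — I6: [A → x .] vs [F → .]; I8: [A → x .] vs [F → .]; I9: [A → x .] vs [F → .]

Augment with Y' → Y and build the canonical LR(0) collection (I0 = CLOSURE({[Y' → . Y]}), then GOTO on every symbol after a dot until no new states appear). It has 20 states:
  I0: { [A → . F )], [A → . n A +], [A → . x], [F → . F L x], [F → . x x x], [F → .], [L → . A A], [L → . x L x], [Y → . L], [Y' → . Y] }  — shift, reduce
  I1: { [A → . F )], [A → . n A +], [A → . x], [F → . F L x], [F → . x x x], [F → .], [L → A . A] }  — shift, reduce
  I2: { [A → . F )], [A → . n A +], [A → . x], [A → F . )], [F → . F L x], [F → . x x x], [F → .], [F → F . L x], [L → . A A], [L → . x L x] }  — shift, reduce
  I3: { [Y → L .] }  — reduce
  I4: { [Y' → Y .] }  — accept
  I5: { [A → . F )], [A → . n A +], [A → . x], [A → n . A +], [F → . F L x], [F → . x x x], [F → .] }  — shift, reduce
  I6: { [A → . F )], [A → . n A +], [A → . x], [A → x .], [F → . F L x], [F → . x x x], [F → .], [F → x . x x], [L → . A A], [L → . x L x], [L → x . L x] }  — shift, 2 reduces
  I7: { [L → x L . x] }  — shift
  I8: { [A → . F )], [A → . n A +], [A → . x], [A → x .], [F → . F L x], [F → . x x x], [F → .], [F → x . x x], [F → x x . x], [L → . A A], [L → . x L x], [L → x . L x] }  — shift, 2 reduces
  I9: { [A → . F )], [A → . n A +], [A → . x], [A → x .], [F → . F L x], [F → . x x x], [F → .], [F → x . x x], [F → x x . x], [F → x x x .], [L → . A A], [L → . x L x], [L → x . L x] }  — shift, 3 reduces
  I10: { [L → x L x .] }  — reduce
  I11: { [A → n A . +] }  — shift
  I12: { [A → x .], [F → x . x x] }  — shift, reduce
  I13: { [F → x x . x] }  — shift
  I14: { [F → x x x .] }  — reduce
  I15: { [A → n A + .] }  — reduce
  I16: { [A → F ) .] }  — reduce
  I17: { [F → F L . x] }  — shift
  I18: { [F → F L x .] }  — reduce
  I19: { [L → A A .] }  — reduce

I6 contains complete items [A → x .], [F → .] — reduce-reduce conflict.
I8 contains complete items [A → x .], [F → .] — reduce-reduce conflict.
I9 contains complete items [A → x .], [F → .], [F → x x x .] — reduce-reduce conflict.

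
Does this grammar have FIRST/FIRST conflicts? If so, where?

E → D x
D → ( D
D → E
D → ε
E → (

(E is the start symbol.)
A FIRST/FIRST conflict occurs when two productions N → α and N → β for the same non-terminal have FIRST(α) ∩ FIRST(β) ≠ ∅ (with ε ∈ FIRST of a nullable right-hand side, so two nullable alternatives also conflict).

FIRST sets of the non-terminals at (or reachable through a nullable prefix from) the front of some alternative:
  FIRST(D) = { '(', 'x', ε }
  FIRST(E) = { '(', 'x' }

Productions for E:
  E → D x: FIRST = { '(', 'x' }
  E → (: FIRST = { '(' }
Productions for D:
  D → ( D: FIRST = { '(' }
  D → E: FIRST = { '(', 'x' }
  D → ε: FIRST = { ε }

Conflict for E: E → D x and E → (
  Overlap: { '(' }
Conflict for D: D → ( D and D → E
  Overlap: { '(' }

Answer: Yes. E → D x / E → '(' on { '(' }; D → '(' D / D → E on { '(' }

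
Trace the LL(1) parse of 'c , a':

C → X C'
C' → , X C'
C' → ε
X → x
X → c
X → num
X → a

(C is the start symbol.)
Stack is shown with the top on the left.

Stack     Input    Action
-------------------------
C $       c , a $  output C → X C'
X C' $    c , a $  output X → c
c C' $    c , a $  match 'c'
C' $      , a $    output C' → , X C'
, X C' $  , a $    match ','
X C' $    a $      output X → a
a C' $    a $      match 'a'
C' $      $        output C' → ε
$         $        accept

The string is accepted.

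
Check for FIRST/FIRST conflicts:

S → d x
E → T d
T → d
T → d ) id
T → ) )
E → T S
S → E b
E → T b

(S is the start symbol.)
A FIRST/FIRST conflict occurs when two productions N → α and N → β for the same non-terminal have FIRST(α) ∩ FIRST(β) ≠ ∅ (with ε ∈ FIRST of a nullable right-hand side, so two nullable alternatives also conflict).

FIRST sets of the non-terminals at (or reachable through a nullable prefix from) the front of some alternative:
  FIRST(E) = { ')', 'd' }
  FIRST(T) = { ')', 'd' }

Productions for S:
  S → d x: FIRST = { 'd' }
  S → E b: FIRST = { ')', 'd' }
Productions for E:
  E → T d: FIRST = { ')', 'd' }
  E → T S: FIRST = { ')', 'd' }
  E → T b: FIRST = { ')', 'd' }
Productions for T:
  T → d: FIRST = { 'd' }
  T → d ) id: FIRST = { 'd' }
  T → ) ): FIRST = { ')' }

Conflict for S: S → d x and S → E b
  Overlap: { 'd' }
Conflict for E: E → T d and E → T S
  Overlap: { ')', 'd' }
Conflict for E: E → T d and E → T b
  Overlap: { ')', 'd' }
Conflict for E: E → T S and E → T b
  Overlap: { ')', 'd' }
Conflict for T: T → d and T → d ) id
  Overlap: { 'd' }

Answer: Yes. S → d x / S → E b on { 'd' }; E → T d / E → T S on { ')', 'd' }; E → T d / E → T b on { ')', 'd' }; E → T S / E → T b on { ')', 'd' }; T → d / T → d ')' id on { 'd' }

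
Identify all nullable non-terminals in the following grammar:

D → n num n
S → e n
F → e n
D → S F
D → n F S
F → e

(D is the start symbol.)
None

A non-terminal is nullable if it can derive ε (the empty string): either it has an ε-production, or it has a production whose right-hand side consists entirely of nullable non-terminals.

There are no ε-productions, so no non-terminal can derive ε.
No non-terminals are nullable.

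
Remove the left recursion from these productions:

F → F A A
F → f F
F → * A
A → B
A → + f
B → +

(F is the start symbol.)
F → f F F'
F → * A F'
F' → A A F'
F' → ε
A → B
A → + f
B → +

F is directly left-recursive. The standard transformation for
  A → A α₁ | ... | A α_m | β₁ | ... | β_n
is
  A  → β₁ A' | ... | β_n A'
  A' → α₁ A' | ... | α_m A' | ε

F → f F becomes F → f F F'
F → * A becomes F → * A F'
F → F A A becomes F' → A A F'
Add F' → ε

Productions for other non-terminals are unchanged:
  A → B
  A → + f
  B → +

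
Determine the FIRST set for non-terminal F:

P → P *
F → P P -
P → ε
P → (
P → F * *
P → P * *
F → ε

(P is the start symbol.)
To compute FIRST(F), examine every production with F on the left-hand side, reading each right-hand side left to right until a non-nullable symbol is reached.

FIRST sets of the other non-terminals involved (by the same procedure, iterated to a fixed point):
  FIRST(P) = { '(', '*', '-', ε }

From F → P P -:
  - P is a non-terminal: add FIRST(P) \ {ε} = { '(', '*', '-' }
    P is nullable, so continue to the next symbol
  - P is a non-terminal: add FIRST(P) \ {ε} = { '(', '*', '-' }
    P is nullable, so continue to the next symbol
  - '-' is a terminal: add '-' and stop
From F → ε:
  - ε-production, so ε ∈ FIRST(F)

Collecting: FIRST(F) = { '(', '*', '-', ε }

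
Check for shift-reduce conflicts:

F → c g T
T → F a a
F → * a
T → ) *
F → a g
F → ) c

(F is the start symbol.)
No shift-reduce conflicts

Augment with F' → F and build the canonical LR(0) collection (I0 = CLOSURE({[F' → . F]}), then GOTO on every symbol after a dot until no new states appear). It has 16 states:
  I0: { [F → . ) c], [F → . * a], [F → . a g], [F → . c g T], [F' → . F] }  — shift
  I1: { [F → ) . c] }  — shift
  I2: { [F → * . a] }  — shift
  I3: { [F' → F .] }  — accept
  I4: { [F → a . g] }  — shift
  I5: { [F → c . g T] }  — shift
  I6: { [F → . ) c], [F → . * a], [F → . a g], [F → . c g T], [F → c g . T], [T → . ) *], [T → . F a a] }  — shift
  I7: { [F → ) . c], [T → ) . *] }  — shift
  I8: { [T → F . a a] }  — shift
  I9: { [F → c g T .] }  — reduce
  I10: { [T → F a . a] }  — shift
  I11: { [T → F a a .] }  — reduce
  I12: { [T → ) * .] }  — reduce
  I13: { [F → ) c .] }  — reduce
  I14: { [F → a g .] }  — reduce
  I15: { [F → * a .] }  — reduce

No state contains both a complete item and a shift item.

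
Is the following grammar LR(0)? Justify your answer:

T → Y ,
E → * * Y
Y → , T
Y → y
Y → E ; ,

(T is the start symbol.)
Yes, the grammar is LR(0)

Augment with T' → T and build the canonical LR(0) collection (I0 = CLOSURE({[T' → . T]}), then GOTO on every symbol after a dot until no new states appear). It has 13 states:
  I0: { [E → . * * Y], [T → . Y ,], [T' → . T], [Y → . , T], [Y → . E ; ,], [Y → . y] }  — shift
  I1: { [E → * . * Y] }  — shift
  I2: { [E → . * * Y], [T → . Y ,], [Y → , . T], [Y → . , T], [Y → . E ; ,], [Y → . y] }  — shift
  I3: { [Y → E . ; ,] }  — shift
  I4: { [T' → T .] }  — accept
  I5: { [T → Y . ,] }  — shift
  I6: { [Y → y .] }  — reduce
  I7: { [T → Y , .] }  — reduce
  I8: { [Y → E ; . ,] }  — shift
  I9: { [Y → E ; , .] }  — reduce
  I10: { [Y → , T .] }  — reduce
  I11: { [E → * * . Y], [E → . * * Y], [Y → . , T], [Y → . E ; ,], [Y → . y] }  — shift
  I12: { [E → * * Y .] }  — reduce

Every state is either a pure shift/goto state or contains exactly one complete item and nothing to shift — no conflicts. The grammar is LR(0).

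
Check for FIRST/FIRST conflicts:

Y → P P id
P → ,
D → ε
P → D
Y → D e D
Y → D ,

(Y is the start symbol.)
Yes. Y → P P id / Y → D ',' on { ',' }

FIRST sets of the non-terminals at (or reachable through a nullable prefix from) the front of some alternative:
  FIRST(P) = { ',', ε }
  FIRST(D) = { ε }

Productions for Y:
  Y → P P id: FIRST = { ',', 'id' }
  Y → D e D: FIRST = { 'e' }
  Y → D ,: FIRST = { ',' }
Productions for P:
  P → ,: FIRST = { ',' }
  P → D: FIRST = { ε }
D has only one production, so no FIRST/FIRST conflict is possible there.

Conflict for Y: Y → P P id and Y → D ,
  Overlap: { ',' }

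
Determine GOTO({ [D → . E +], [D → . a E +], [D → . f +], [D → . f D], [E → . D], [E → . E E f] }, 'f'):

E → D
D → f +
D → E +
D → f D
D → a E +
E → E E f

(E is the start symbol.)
GOTO(I, 'f') = CLOSURE({ [A → αX.β] : [A → α.Xβ] ∈ I, X = 'f' })

Items with dot before 'f', with the dot advanced:
  [D → . f +] → [D → f . +]
  [D → . f D] → [D → f . D]
Closure of the advanced items:
  [D → f . D] has the dot before D: add [D → . f +], [D → . E +], [D → . f D], [D → . a E +]
  [D → . E +] has the dot before E: add [E → . D], [E → . E E f]

GOTO = { [D → . E +], [D → . a E +], [D → . f +], [D → . f D], [D → f . +], [D → f . D], [E → . D], [E → . E E f] }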